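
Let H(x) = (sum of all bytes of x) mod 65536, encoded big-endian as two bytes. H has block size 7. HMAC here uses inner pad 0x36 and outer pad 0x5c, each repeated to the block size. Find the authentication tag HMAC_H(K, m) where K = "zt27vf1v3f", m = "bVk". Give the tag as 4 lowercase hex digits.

Key "zt27vf1v3f" = 7a 74 32 37 76 66 31 76 33 66 is 10 bytes > B = 7, so hash it first: H(key) = 03 73, then zero-pad to 7 bytes: K' = 03 73 00 00 00 00 00.
K' ⊕ ipad = 35 45 36 36 36 36 36.  K' ⊕ opad = 5f 2f 5c 5c 5c 5c 5c.
Inner input = (K'⊕ipad) ∥ m = 35 45 36 36 36 36 36 ∥ 62 56 6b.
Inner hash: sum = 53+69+54+54+54+54+54+98+86+107 = 683 → 02 ab.
Outer input = (K'⊕opad) ∥ inner = 5f 2f 5c 5c 5c 5c 5c ∥ 02 ab.
Outer hash (tag): sum = 95+47+92+92+92+92+92+2+171 = 775 → 03 07.

0307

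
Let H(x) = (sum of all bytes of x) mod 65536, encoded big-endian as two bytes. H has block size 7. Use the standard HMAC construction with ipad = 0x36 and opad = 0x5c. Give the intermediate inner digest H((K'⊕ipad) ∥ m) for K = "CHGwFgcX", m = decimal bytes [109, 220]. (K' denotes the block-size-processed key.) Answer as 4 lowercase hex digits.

0312

Key "CHGwFgcX" = 43 48 47 77 46 67 63 58 is 8 bytes > B = 7, so hash it first: H(key) = 02 b1, then zero-pad to 7 bytes: K' = 02 b1 00 00 00 00 00.
K' ⊕ ipad = 34 87 36 36 36 36 36.
Inner input = 34 87 36 36 36 36 36 ∥ 6d dc.
Inner hash: sum = 52+135+54+54+54+54+54+109+220 = 786 → 03 12.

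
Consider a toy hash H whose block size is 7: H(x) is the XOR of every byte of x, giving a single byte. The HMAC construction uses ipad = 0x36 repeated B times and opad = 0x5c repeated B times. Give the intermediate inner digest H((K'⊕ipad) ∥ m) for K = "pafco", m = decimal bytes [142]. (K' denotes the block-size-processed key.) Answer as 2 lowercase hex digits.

Key "pafco" = 70 61 66 63 6f is 5 bytes ≤ B = 7; zero-pad to 7 bytes: K' = 70 61 66 63 6f 00 00.
K' ⊕ ipad = 46 57 50 55 59 36 36.
Inner input = 46 57 50 55 59 36 36 ∥ 8e.
Inner hash: XOR 46⊕57⊕50⊕55⊕59⊕36⊕36⊕8e = c3.

c3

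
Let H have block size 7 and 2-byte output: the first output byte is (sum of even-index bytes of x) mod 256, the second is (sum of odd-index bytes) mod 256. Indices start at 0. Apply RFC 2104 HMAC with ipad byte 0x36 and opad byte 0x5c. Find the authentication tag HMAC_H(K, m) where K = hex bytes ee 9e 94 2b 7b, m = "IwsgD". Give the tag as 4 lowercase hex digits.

Key hex bytes ee 9e 94 2b 7b is 5 bytes ≤ B = 7; zero-pad to 7 bytes: K' = ee 9e 94 2b 7b 00 00.
K' ⊕ ipad = d8 a8 a2 1d 4d 36 36.  K' ⊕ opad = b2 c2 c8 77 27 5c 5c.
Inner input = (K'⊕ipad) ∥ m = d8 a8 a2 1d 4d 36 36 ∥ 49 77 73 67 44.
Inner hash: even-index sum = 731 mod 256 = 219; odd-index sum = 507 mod 256 = 251 → db fb.
Outer input = (K'⊕opad) ∥ inner = b2 c2 c8 77 27 5c 5c ∥ db fb.
Outer hash (tag): even-index sum = 760 mod 256 = 248; odd-index sum = 624 mod 256 = 112 → f8 70.

f870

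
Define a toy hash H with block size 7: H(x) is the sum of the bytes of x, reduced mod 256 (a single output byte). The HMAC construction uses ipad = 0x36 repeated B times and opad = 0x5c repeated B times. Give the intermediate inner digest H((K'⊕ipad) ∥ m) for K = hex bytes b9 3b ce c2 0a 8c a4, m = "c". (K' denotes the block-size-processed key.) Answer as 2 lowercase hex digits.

73

Key hex bytes b9 3b ce c2 0a 8c a4 is exactly B = 7 bytes: K' = b9 3b ce c2 0a 8c a4.
K' ⊕ ipad = 8f 0d f8 f4 3c ba 92.
Inner input = 8f 0d f8 f4 3c ba 92 ∥ 63.
Inner hash: sum = 143+13+248+244+60+186+146+99 = 1139; mod 256 = 115 → 73.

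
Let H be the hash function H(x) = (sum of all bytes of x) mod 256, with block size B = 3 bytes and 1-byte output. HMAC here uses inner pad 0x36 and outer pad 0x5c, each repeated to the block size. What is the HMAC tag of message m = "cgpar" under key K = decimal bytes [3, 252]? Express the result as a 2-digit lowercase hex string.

9d

Key decimal bytes [3, 252] = 03 fc is 2 bytes ≤ B = 3; zero-pad to 3 bytes: K' = 03 fc 00.
K' ⊕ ipad = 35 ca 36.  K' ⊕ opad = 5f a0 5c.
Inner input = (K'⊕ipad) ∥ m = 35 ca 36 ∥ 63 67 70 61 72.
Inner hash: sum = 53+202+54+99+103+112+97+114 = 834; mod 256 = 66 → 42.
Outer input = (K'⊕opad) ∥ inner = 5f a0 5c ∥ 42.
Outer hash (tag): sum = 95+160+92+66 = 413; mod 256 = 157 → 9d.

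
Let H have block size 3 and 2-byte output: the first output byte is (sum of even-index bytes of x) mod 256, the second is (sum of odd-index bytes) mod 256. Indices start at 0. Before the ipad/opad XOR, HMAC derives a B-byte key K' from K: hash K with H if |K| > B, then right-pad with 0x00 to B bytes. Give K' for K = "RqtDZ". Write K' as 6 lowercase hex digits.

20b500

|K| = 5 > B = 3, so first hash the key.
H(K): even-index sum = 288 mod 256 = 32; odd-index sum = 181 mod 256 = 181 → 20 b5.
Zero-pad H(K) = 20 b5 to 3 bytes: K' = 20 b5 00.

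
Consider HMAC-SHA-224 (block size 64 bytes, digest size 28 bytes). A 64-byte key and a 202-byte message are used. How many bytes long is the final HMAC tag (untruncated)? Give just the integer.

The tag is one SHA-224 digest: 28 bytes.

28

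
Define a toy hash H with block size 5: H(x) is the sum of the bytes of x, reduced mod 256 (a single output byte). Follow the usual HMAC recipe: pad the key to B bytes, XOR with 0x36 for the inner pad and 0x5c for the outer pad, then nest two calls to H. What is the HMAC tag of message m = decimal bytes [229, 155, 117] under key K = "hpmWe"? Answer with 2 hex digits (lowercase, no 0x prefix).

7d

Key "hpmWe" = 68 70 6d 57 65 is exactly B = 5 bytes: K' = 68 70 6d 57 65.
K' ⊕ ipad = 5e 46 5b 61 53.  K' ⊕ opad = 34 2c 31 0b 39.
Inner input = (K'⊕ipad) ∥ m = 5e 46 5b 61 53 ∥ e5 9b 75.
Inner hash: sum = 94+70+91+97+83+229+155+117 = 936; mod 256 = 168 → a8.
Outer input = (K'⊕opad) ∥ inner = 34 2c 31 0b 39 ∥ a8.
Outer hash (tag): sum = 52+44+49+11+57+168 = 381; mod 256 = 125 → 7d.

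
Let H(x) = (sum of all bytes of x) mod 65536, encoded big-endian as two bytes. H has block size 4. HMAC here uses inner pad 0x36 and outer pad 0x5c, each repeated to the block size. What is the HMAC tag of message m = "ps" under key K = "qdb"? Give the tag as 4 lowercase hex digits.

0107

Key "qdb" = 71 64 62 is 3 bytes ≤ B = 4; zero-pad to 4 bytes: K' = 71 64 62 00.
K' ⊕ ipad = 47 52 54 36.  K' ⊕ opad = 2d 38 3e 5c.
Inner input = (K'⊕ipad) ∥ m = 47 52 54 36 ∥ 70 73.
Inner hash: sum = 71+82+84+54+112+115 = 518 → 02 06.
Outer input = (K'⊕opad) ∥ inner = 2d 38 3e 5c ∥ 02 06.
Outer hash (tag): sum = 45+56+62+92+2+6 = 263 → 01 07.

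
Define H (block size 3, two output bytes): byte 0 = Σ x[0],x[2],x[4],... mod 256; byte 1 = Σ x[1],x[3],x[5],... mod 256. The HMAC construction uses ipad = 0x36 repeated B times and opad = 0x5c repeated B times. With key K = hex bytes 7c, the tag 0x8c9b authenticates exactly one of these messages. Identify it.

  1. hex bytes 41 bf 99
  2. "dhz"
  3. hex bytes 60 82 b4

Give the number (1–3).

1

Key hex bytes 7c is 1 byte ≤ B = 3; zero-pad to 3 bytes: K' = 7c 00 00.
K' ⊕ ipad = 4a 36 36; K' ⊕ opad = 20 5c 5c.
m1: inner = H(4a 36 36 41 bf 99) = 3f 10; tag = H(20 5c 5c 3f 10) = 8c9b ← matches
m2: inner = H(4a 36 36 64 68 7a) = e8 14; tag = H(20 5c 5c e8 14) = 9044
m3: inner = H(4a 36 36 60 82 b4) = 02 4a; tag = H(20 5c 5c 02 4a) = c65e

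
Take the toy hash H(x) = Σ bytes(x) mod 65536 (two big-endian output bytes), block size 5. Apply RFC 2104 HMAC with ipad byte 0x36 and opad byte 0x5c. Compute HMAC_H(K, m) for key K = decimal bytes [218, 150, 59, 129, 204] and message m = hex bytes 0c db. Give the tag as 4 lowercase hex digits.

0359

Key decimal bytes [218, 150, 59, 129, 204] = da 96 3b 81 cc is exactly B = 5 bytes: K' = da 96 3b 81 cc.
K' ⊕ ipad = ec a0 0d b7 fa.  K' ⊕ opad = 86 ca 67 dd 90.
Inner input = (K'⊕ipad) ∥ m = ec a0 0d b7 fa ∥ 0c db.
Inner hash: sum = 236+160+13+183+250+12+219 = 1073 → 04 31.
Outer input = (K'⊕opad) ∥ inner = 86 ca 67 dd 90 ∥ 04 31.
Outer hash (tag): sum = 134+202+103+221+144+4+49 = 857 → 03 59.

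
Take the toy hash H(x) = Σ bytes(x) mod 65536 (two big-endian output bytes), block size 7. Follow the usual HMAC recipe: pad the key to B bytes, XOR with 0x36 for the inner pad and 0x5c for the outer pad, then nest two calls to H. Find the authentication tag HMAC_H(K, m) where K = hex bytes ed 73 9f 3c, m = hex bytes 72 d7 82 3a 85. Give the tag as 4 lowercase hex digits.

Key hex bytes ed 73 9f 3c is 4 bytes ≤ B = 7; zero-pad to 7 bytes: K' = ed 73 9f 3c 00 00 00.
K' ⊕ ipad = db 45 a9 0a 36 36 36.  K' ⊕ opad = b1 2f c3 60 5c 5c 5c.
Inner input = (K'⊕ipad) ∥ m = db 45 a9 0a 36 36 36 ∥ 72 d7 82 3a 85.
Inner hash: sum = 219+69+169+10+54+54+54+114+215+130+58+133 = 1279 → 04 ff.
Outer input = (K'⊕opad) ∥ inner = b1 2f c3 60 5c 5c 5c ∥ 04 ff.
Outer hash (tag): sum = 177+47+195+96+92+92+92+4+255 = 1050 → 04 1a.

041a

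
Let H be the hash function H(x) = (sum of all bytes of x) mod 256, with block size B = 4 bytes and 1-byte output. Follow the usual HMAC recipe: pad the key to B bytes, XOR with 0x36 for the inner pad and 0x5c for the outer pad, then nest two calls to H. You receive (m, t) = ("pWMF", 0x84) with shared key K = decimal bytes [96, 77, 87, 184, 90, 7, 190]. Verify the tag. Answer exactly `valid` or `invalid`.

Key decimal bytes [96, 77, 87, 184, 90, 7, 190] = 60 4d 57 b8 5a 07 be is 7 bytes > B = 4, so hash it first: H(key) = db, then zero-pad to 4 bytes: K' = db 00 00 00.
K' ⊕ ipad = ed 36 36 36; K' ⊕ opad = 87 5c 5c 5c.
Inner hash: sum = 237+54+54+54+112+87+77+70 = 745; mod 256 = 233 → e9.
Outer hash (recomputed tag): sum = 135+92+92+92+233 = 644; mod 256 = 132 → 84.
Recomputed tag = 84; claimed = 84 → match.

valid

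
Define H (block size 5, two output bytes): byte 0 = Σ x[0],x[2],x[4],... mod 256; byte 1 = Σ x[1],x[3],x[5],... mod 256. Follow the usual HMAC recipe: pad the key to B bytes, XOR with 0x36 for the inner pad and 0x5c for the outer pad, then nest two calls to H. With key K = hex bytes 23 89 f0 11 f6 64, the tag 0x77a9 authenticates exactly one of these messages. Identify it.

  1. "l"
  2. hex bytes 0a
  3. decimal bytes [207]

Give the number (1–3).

Key hex bytes 23 89 f0 11 f6 64 is 6 bytes > B = 5, so hash it first: H(key) = 09 fe, then zero-pad to 5 bytes: K' = 09 fe 00 00 00.
K' ⊕ ipad = 3f c8 36 36 36; K' ⊕ opad = 55 a2 5c 5c 5c.
m1: inner = H(3f c8 36 36 36 6c) = ab 6a; tag = H(55 a2 5c 5c 5c ab 6a) = 77a9 ← matches
m2: inner = H(3f c8 36 36 36 0a) = ab 08; tag = H(55 a2 5c 5c 5c ab 08) = 15a9
m3: inner = H(3f c8 36 36 36 cf) = ab cd; tag = H(55 a2 5c 5c 5c ab cd) = daa9

1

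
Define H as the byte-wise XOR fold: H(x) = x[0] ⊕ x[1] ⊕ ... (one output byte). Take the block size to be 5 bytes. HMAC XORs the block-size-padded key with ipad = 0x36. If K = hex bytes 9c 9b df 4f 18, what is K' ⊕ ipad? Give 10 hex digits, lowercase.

Key hex bytes 9c 9b df 4f 18 is exactly B = 5 bytes: K' = 9c 9b df 4f 18.
XOR each byte with 0x36: 9c⊕36=aa, 9b⊕36=ad, df⊕36=e9, 4f⊕36=79, 18⊕36=2e.

aaade9792e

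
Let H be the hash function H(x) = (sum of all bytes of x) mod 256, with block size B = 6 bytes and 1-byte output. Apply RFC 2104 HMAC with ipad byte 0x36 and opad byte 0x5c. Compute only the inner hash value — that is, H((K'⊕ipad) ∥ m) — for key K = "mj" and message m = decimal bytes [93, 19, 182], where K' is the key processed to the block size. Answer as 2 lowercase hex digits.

b5

Key "mj" = 6d 6a is 2 bytes ≤ B = 6; zero-pad to 6 bytes: K' = 6d 6a 00 00 00 00.
K' ⊕ ipad = 5b 5c 36 36 36 36.
Inner input = 5b 5c 36 36 36 36 ∥ 5d 13 b6.
Inner hash: sum = 91+92+54+54+54+54+93+19+182 = 693; mod 256 = 181 → b5.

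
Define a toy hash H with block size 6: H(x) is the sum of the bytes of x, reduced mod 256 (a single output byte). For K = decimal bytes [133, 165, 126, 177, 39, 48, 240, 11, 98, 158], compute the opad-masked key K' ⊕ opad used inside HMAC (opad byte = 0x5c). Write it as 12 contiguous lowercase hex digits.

f75c5c5c5c5c

Key decimal bytes [133, 165, 126, 177, 39, 48, 240, 11, 98, 158] = 85 a5 7e b1 27 30 f0 0b 62 9e is 10 bytes > B = 6, so hash it first: H(key) = ab, then zero-pad to 6 bytes: K' = ab 00 00 00 00 00.
XOR each byte with 0x5c: ab⊕5c=f7, 00⊕5c=5c, 00⊕5c=5c, 00⊕5c=5c, 00⊕5c=5c, 00⊕5c=5c.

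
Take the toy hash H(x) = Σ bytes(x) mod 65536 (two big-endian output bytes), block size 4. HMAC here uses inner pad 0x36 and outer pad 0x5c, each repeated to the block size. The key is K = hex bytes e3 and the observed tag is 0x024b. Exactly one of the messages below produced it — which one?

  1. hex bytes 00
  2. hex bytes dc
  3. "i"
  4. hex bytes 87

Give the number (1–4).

1

Key hex bytes e3 is 1 byte ≤ B = 4; zero-pad to 4 bytes: K' = e3 00 00 00.
K' ⊕ ipad = d5 36 36 36; K' ⊕ opad = bf 5c 5c 5c.
m1: inner = H(d5 36 36 36 00) = 01 77; tag = H(bf 5c 5c 5c 01 77) = 024b ← matches
m2: inner = H(d5 36 36 36 dc) = 02 53; tag = H(bf 5c 5c 5c 02 53) = 0228
m3: inner = H(d5 36 36 36 69) = 01 e0; tag = H(bf 5c 5c 5c 01 e0) = 02b4
m4: inner = H(d5 36 36 36 87) = 01 fe; tag = H(bf 5c 5c 5c 01 fe) = 02d2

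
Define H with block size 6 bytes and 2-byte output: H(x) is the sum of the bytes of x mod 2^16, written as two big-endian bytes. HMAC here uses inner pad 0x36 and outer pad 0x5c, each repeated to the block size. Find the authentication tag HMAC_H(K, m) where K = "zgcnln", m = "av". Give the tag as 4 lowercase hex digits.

Key "zgcnln" = 7a 67 63 6e 6c 6e is exactly B = 6 bytes: K' = 7a 67 63 6e 6c 6e.
K' ⊕ ipad = 4c 51 55 58 5a 58.  K' ⊕ opad = 26 3b 3f 32 30 32.
Inner input = (K'⊕ipad) ∥ m = 4c 51 55 58 5a 58 ∥ 61 76.
Inner hash: sum = 76+81+85+88+90+88+97+118 = 723 → 02 d3.
Outer input = (K'⊕opad) ∥ inner = 26 3b 3f 32 30 32 ∥ 02 d3.
Outer hash (tag): sum = 38+59+63+50+48+50+2+211 = 521 → 02 09.

0209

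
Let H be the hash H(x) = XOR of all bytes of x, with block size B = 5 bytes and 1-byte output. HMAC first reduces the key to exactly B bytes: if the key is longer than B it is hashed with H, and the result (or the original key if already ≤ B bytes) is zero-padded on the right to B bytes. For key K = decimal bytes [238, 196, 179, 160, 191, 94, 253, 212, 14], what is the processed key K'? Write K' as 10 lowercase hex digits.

ff00000000

|K| = 9 > B = 5, so first hash the key.
H(K): XOR ee⊕c4⊕b3⊕a0⊕bf⊕5e⊕fd⊕d4⊕0e = ff.
Zero-pad H(K) = ff to 5 bytes: K' = ff 00 00 00 00.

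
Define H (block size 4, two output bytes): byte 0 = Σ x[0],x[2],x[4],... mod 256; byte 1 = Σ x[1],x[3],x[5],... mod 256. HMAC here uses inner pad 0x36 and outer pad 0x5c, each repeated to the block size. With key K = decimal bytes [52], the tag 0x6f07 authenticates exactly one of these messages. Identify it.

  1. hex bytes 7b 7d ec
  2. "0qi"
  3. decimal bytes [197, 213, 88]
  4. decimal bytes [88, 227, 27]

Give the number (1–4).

Key decimal bytes [52] = 34 is 1 byte ≤ B = 4; zero-pad to 4 bytes: K' = 34 00 00 00.
K' ⊕ ipad = 02 36 36 36; K' ⊕ opad = 68 5c 5c 5c.
m1: inner = H(02 36 36 36 7b 7d ec) = 9f e9; tag = H(68 5c 5c 5c 9f e9) = 63a1
m2: inner = H(02 36 36 36 30 71 69) = d1 dd; tag = H(68 5c 5c 5c d1 dd) = 9595
m3: inner = H(02 36 36 36 c5 d5 58) = 55 41; tag = H(68 5c 5c 5c 55 41) = 19f9
m4: inner = H(02 36 36 36 58 e3 1b) = ab 4f; tag = H(68 5c 5c 5c ab 4f) = 6f07 ← matches

4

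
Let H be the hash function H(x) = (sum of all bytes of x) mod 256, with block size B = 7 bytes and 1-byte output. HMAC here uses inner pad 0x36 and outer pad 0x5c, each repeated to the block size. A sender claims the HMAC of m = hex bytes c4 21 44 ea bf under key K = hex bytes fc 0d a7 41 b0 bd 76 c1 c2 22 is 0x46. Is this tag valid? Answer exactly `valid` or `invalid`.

Key hex bytes fc 0d a7 41 b0 bd 76 c1 c2 22 is 10 bytes > B = 7, so hash it first: H(key) = 79, then zero-pad to 7 bytes: K' = 79 00 00 00 00 00 00.
K' ⊕ ipad = 4f 36 36 36 36 36 36; K' ⊕ opad = 25 5c 5c 5c 5c 5c 5c.
Inner hash: sum = 79+54+54+54+54+54+54+196+33+68+234+191 = 1125; mod 256 = 101 → 65.
Outer hash (recomputed tag): sum = 37+92+92+92+92+92+92+101 = 690; mod 256 = 178 → b2.
Recomputed tag = b2; claimed = 46 → mismatch.

invalid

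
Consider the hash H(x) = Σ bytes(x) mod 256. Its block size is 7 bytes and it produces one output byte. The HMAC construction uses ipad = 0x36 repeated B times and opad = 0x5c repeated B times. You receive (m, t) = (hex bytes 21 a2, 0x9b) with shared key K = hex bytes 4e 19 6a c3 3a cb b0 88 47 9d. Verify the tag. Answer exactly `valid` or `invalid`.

Key hex bytes 4e 19 6a c3 3a cb b0 88 47 9d is 10 bytes > B = 7, so hash it first: H(key) = b5, then zero-pad to 7 bytes: K' = b5 00 00 00 00 00 00.
K' ⊕ ipad = 83 36 36 36 36 36 36; K' ⊕ opad = e9 5c 5c 5c 5c 5c 5c.
Inner hash: sum = 131+54+54+54+54+54+54+33+162 = 650; mod 256 = 138 → 8a.
Outer hash (recomputed tag): sum = 233+92+92+92+92+92+92+138 = 923; mod 256 = 155 → 9b.
Recomputed tag = 9b; claimed = 9b → match.

valid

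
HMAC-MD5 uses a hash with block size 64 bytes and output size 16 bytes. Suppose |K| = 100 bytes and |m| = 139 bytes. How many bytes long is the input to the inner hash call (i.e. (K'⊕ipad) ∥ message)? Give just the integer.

203

Key is 100 > 64 bytes, so it is hashed to 16 bytes then zero-padded to 64: |K'| = 64.
Inner input = (K'⊕ipad) ∥ m → 64 + 139 = 203 bytes.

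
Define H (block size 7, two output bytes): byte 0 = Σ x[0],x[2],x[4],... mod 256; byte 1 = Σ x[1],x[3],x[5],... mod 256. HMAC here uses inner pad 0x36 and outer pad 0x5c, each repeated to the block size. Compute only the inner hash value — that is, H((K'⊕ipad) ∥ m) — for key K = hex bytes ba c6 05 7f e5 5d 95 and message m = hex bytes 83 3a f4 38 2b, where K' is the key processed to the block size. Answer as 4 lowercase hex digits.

a746

Key hex bytes ba c6 05 7f e5 5d 95 is exactly B = 7 bytes: K' = ba c6 05 7f e5 5d 95.
K' ⊕ ipad = 8c f0 33 49 d3 6b a3.
Inner input = 8c f0 33 49 d3 6b a3 ∥ 83 3a f4 38 2b.
Inner hash: even-index sum = 679 mod 256 = 167; odd-index sum = 838 mod 256 = 70 → a7 46.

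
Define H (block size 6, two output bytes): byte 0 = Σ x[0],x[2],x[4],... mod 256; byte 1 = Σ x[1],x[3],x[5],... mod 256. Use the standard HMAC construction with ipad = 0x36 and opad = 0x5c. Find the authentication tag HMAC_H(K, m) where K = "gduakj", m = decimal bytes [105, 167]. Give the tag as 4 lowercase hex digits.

Key "gduakj" = 67 64 75 61 6b 6a is exactly B = 6 bytes: K' = 67 64 75 61 6b 6a.
K' ⊕ ipad = 51 52 43 57 5d 5c.  K' ⊕ opad = 3b 38 29 3d 37 36.
Inner input = (K'⊕ipad) ∥ m = 51 52 43 57 5d 5c ∥ 69 a7.
Inner hash: even-index sum = 346 mod 256 = 90; odd-index sum = 428 mod 256 = 172 → 5a ac.
Outer input = (K'⊕opad) ∥ inner = 3b 38 29 3d 37 36 ∥ 5a ac.
Outer hash (tag): even-index sum = 245 mod 256 = 245; odd-index sum = 343 mod 256 = 87 → f5 57.

f557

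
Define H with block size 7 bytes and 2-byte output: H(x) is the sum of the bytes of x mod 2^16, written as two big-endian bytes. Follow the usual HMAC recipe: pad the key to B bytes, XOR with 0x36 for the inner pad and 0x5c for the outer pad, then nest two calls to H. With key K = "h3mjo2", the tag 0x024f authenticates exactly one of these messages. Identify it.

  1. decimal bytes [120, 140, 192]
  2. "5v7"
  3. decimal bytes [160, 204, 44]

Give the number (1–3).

Key "h3mjo2" = 68 33 6d 6a 6f 32 is 6 bytes ≤ B = 7; zero-pad to 7 bytes: K' = 68 33 6d 6a 6f 32 00.
K' ⊕ ipad = 5e 05 5b 5c 59 04 36; K' ⊕ opad = 34 6f 31 36 33 6e 5c.
m1: inner = H(5e 05 5b 5c 59 04 36 78 8c c0) = 03 71; tag = H(34 6f 31 36 33 6e 5c 03 71) = 027b
m2: inner = H(5e 05 5b 5c 59 04 36 35 76 37) = 02 8f; tag = H(34 6f 31 36 33 6e 5c 02 8f) = 0298
m3: inner = H(5e 05 5b 5c 59 04 36 a0 cc 2c) = 03 45; tag = H(34 6f 31 36 33 6e 5c 03 45) = 024f ← matches

3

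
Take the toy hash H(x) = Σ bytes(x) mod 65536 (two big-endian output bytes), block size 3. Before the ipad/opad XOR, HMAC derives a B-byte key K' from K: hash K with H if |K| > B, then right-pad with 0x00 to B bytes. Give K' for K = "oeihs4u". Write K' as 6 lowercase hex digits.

|K| = 7 > B = 3, so first hash the key.
H(K): sum = 111+101+105+104+115+52+117 = 705 → 02 c1.
Zero-pad H(K) = 02 c1 to 3 bytes: K' = 02 c1 00.

02c100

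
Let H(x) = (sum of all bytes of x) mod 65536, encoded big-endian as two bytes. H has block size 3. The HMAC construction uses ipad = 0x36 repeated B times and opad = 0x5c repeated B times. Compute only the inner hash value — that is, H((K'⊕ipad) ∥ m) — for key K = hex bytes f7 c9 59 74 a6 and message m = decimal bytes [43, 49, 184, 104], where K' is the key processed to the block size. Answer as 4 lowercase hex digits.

Key hex bytes f7 c9 59 74 a6 is 5 bytes > B = 3, so hash it first: H(key) = 03 33, then zero-pad to 3 bytes: K' = 03 33 00.
K' ⊕ ipad = 35 05 36.
Inner input = 35 05 36 ∥ 2b 31 b8 68.
Inner hash: sum = 53+5+54+43+49+184+104 = 492 → 01 ec.

01ec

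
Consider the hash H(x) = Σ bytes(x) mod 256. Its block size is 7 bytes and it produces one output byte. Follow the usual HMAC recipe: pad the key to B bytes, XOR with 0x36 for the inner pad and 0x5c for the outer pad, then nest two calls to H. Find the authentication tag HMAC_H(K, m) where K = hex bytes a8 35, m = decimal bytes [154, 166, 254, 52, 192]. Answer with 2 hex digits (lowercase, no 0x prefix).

0a

Key hex bytes a8 35 is 2 bytes ≤ B = 7; zero-pad to 7 bytes: K' = a8 35 00 00 00 00 00.
K' ⊕ ipad = 9e 03 36 36 36 36 36.  K' ⊕ opad = f4 69 5c 5c 5c 5c 5c.
Inner input = (K'⊕ipad) ∥ m = 9e 03 36 36 36 36 36 ∥ 9a a6 fe 34 c0.
Inner hash: sum = 158+3+54+54+54+54+54+154+166+254+52+192 = 1249; mod 256 = 225 → e1.
Outer input = (K'⊕opad) ∥ inner = f4 69 5c 5c 5c 5c 5c ∥ e1.
Outer hash (tag): sum = 244+105+92+92+92+92+92+225 = 1034; mod 256 = 10 → 0a.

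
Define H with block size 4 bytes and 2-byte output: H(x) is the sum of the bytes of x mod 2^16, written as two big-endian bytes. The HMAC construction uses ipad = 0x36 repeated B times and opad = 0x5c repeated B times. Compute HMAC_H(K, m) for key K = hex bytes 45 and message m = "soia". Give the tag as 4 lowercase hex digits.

Key hex bytes 45 is 1 byte ≤ B = 4; zero-pad to 4 bytes: K' = 45 00 00 00.
K' ⊕ ipad = 73 36 36 36.  K' ⊕ opad = 19 5c 5c 5c.
Inner input = (K'⊕ipad) ∥ m = 73 36 36 36 ∥ 73 6f 69 61.
Inner hash: sum = 115+54+54+54+115+111+105+97 = 705 → 02 c1.
Outer input = (K'⊕opad) ∥ inner = 19 5c 5c 5c ∥ 02 c1.
Outer hash (tag): sum = 25+92+92+92+2+193 = 496 → 01 f0.

01f0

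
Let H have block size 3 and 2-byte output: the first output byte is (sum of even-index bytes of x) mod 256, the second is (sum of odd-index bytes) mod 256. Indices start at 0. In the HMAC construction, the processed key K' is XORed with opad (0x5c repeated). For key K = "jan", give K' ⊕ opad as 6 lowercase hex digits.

Key "jan" = 6a 61 6e is exactly B = 3 bytes: K' = 6a 61 6e.
XOR each byte with 0x5c: 6a⊕5c=36, 61⊕5c=3d, 6e⊕5c=32.

363d32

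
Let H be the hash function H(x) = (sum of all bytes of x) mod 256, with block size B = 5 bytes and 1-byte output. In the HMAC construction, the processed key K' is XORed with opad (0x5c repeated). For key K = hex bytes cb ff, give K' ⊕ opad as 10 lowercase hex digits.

Key hex bytes cb ff is 2 bytes ≤ B = 5; zero-pad to 5 bytes: K' = cb ff 00 00 00.
XOR each byte with 0x5c: cb⊕5c=97, ff⊕5c=a3, 00⊕5c=5c, 00⊕5c=5c, 00⊕5c=5c.

97a35c5c5c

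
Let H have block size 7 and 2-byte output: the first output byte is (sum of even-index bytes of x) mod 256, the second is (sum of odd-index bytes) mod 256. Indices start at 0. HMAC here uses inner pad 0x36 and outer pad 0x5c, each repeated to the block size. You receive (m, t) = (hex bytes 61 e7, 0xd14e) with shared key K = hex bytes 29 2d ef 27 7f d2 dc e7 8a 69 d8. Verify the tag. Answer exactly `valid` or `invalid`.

Key hex bytes 29 2d ef 27 7f d2 dc e7 8a 69 d8 is 11 bytes > B = 7, so hash it first: H(key) = d5 76, then zero-pad to 7 bytes: K' = d5 76 00 00 00 00 00.
K' ⊕ ipad = e3 40 36 36 36 36 36; K' ⊕ opad = 89 2a 5c 5c 5c 5c 5c.
Inner hash: even-index sum = 620 mod 256 = 108; odd-index sum = 269 mod 256 = 13 → 6c 0d.
Outer hash (recomputed tag): even-index sum = 426 mod 256 = 170; odd-index sum = 334 mod 256 = 78 → aa 4e.
Recomputed tag = aa4e; claimed = d14e → mismatch.

invalid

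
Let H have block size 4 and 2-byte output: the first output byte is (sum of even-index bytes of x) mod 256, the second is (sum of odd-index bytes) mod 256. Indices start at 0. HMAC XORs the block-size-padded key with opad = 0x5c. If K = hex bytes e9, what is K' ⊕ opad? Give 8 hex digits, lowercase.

Key hex bytes e9 is 1 byte ≤ B = 4; zero-pad to 4 bytes: K' = e9 00 00 00.
XOR each byte with 0x5c: e9⊕5c=b5, 00⊕5c=5c, 00⊕5c=5c, 00⊕5c=5c.

b55c5c5c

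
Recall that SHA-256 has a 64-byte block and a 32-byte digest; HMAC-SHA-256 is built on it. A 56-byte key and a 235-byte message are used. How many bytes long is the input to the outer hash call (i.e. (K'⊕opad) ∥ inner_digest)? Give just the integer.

Key is 56 ≤ 64 bytes, zero-padded: |K'| = 64.
Outer input = (K'⊕opad) ∥ H(inner) → 64 + 32 = 96 bytes.

96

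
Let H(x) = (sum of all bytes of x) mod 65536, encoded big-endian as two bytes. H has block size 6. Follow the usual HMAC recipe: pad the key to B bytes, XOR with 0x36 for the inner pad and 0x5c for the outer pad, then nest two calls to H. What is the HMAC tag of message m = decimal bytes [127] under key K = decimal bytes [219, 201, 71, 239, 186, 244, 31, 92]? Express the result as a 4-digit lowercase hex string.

02e8

Key decimal bytes [219, 201, 71, 239, 186, 244, 31, 92] = db c9 47 ef ba f4 1f 5c is 8 bytes > B = 6, so hash it first: H(key) = 05 03, then zero-pad to 6 bytes: K' = 05 03 00 00 00 00.
K' ⊕ ipad = 33 35 36 36 36 36.  K' ⊕ opad = 59 5f 5c 5c 5c 5c.
Inner input = (K'⊕ipad) ∥ m = 33 35 36 36 36 36 ∥ 7f.
Inner hash: sum = 51+53+54+54+54+54+127 = 447 → 01 bf.
Outer input = (K'⊕opad) ∥ inner = 59 5f 5c 5c 5c 5c ∥ 01 bf.
Outer hash (tag): sum = 89+95+92+92+92+92+1+191 = 744 → 02 e8.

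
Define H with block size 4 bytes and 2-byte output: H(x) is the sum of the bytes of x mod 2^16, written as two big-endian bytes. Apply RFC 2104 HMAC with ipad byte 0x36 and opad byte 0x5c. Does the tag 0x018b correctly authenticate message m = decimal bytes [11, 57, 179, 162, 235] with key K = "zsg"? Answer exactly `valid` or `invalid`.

valid

Key "zsg" = 7a 73 67 is 3 bytes ≤ B = 4; zero-pad to 4 bytes: K' = 7a 73 67 00.
K' ⊕ ipad = 4c 45 51 36; K' ⊕ opad = 26 2f 3b 5c.
Inner hash: sum = 76+69+81+54+11+57+179+162+235 = 924 → 03 9c.
Outer hash (recomputed tag): sum = 38+47+59+92+3+156 = 395 → 01 8b.
Recomputed tag = 018b; claimed = 018b → match.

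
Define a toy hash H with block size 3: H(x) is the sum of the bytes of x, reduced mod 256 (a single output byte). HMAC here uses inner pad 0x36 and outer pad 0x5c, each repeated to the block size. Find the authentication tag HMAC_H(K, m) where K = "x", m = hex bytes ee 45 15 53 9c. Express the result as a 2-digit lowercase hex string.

Key "x" = 78 is 1 byte ≤ B = 3; zero-pad to 3 bytes: K' = 78 00 00.
K' ⊕ ipad = 4e 36 36.  K' ⊕ opad = 24 5c 5c.
Inner input = (K'⊕ipad) ∥ m = 4e 36 36 ∥ ee 45 15 53 9c.
Inner hash: sum = 78+54+54+238+69+21+83+156 = 753; mod 256 = 241 → f1.
Outer input = (K'⊕opad) ∥ inner = 24 5c 5c ∥ f1.
Outer hash (tag): sum = 36+92+92+241 = 461; mod 256 = 205 → cd.

cd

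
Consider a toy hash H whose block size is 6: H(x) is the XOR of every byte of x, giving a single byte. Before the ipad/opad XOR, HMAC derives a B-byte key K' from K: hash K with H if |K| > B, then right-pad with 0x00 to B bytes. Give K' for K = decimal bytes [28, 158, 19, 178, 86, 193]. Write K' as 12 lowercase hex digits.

1c9e13b256c1

Key decimal bytes [28, 158, 19, 178, 86, 193] = 1c 9e 13 b2 56 c1 is exactly B = 6 bytes: K' = 1c 9e 13 b2 56 c1.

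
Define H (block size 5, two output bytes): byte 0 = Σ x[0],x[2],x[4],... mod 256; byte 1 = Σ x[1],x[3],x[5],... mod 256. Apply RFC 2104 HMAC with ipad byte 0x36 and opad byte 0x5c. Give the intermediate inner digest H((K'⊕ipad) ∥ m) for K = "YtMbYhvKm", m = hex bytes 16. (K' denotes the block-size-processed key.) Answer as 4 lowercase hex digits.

400b

Key "YtMbYhvKm" = 59 74 4d 62 59 68 76 4b 6d is 9 bytes > B = 5, so hash it first: H(key) = e2 89, then zero-pad to 5 bytes: K' = e2 89 00 00 00.
K' ⊕ ipad = d4 bf 36 36 36.
Inner input = d4 bf 36 36 36 ∥ 16.
Inner hash: even-index sum = 320 mod 256 = 64; odd-index sum = 267 mod 256 = 11 → 40 0b.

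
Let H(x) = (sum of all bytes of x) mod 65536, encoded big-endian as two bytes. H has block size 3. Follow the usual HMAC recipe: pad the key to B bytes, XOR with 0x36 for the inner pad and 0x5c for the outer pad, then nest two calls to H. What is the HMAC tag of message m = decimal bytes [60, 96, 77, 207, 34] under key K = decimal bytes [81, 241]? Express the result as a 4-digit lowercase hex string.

Key decimal bytes [81, 241] = 51 f1 is 2 bytes ≤ B = 3; zero-pad to 3 bytes: K' = 51 f1 00.
K' ⊕ ipad = 67 c7 36.  K' ⊕ opad = 0d ad 5c.
Inner input = (K'⊕ipad) ∥ m = 67 c7 36 ∥ 3c 60 4d cf 22.
Inner hash: sum = 103+199+54+60+96+77+207+34 = 830 → 03 3e.
Outer input = (K'⊕opad) ∥ inner = 0d ad 5c ∥ 03 3e.
Outer hash (tag): sum = 13+173+92+3+62 = 343 → 01 57.

0157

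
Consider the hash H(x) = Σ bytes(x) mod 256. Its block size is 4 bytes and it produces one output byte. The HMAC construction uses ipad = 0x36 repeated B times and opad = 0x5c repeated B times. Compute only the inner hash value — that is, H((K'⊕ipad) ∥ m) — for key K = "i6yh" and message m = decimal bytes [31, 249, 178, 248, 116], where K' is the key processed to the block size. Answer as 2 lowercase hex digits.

Key "i6yh" = 69 36 79 68 is exactly B = 4 bytes: K' = 69 36 79 68.
K' ⊕ ipad = 5f 00 4f 5e.
Inner input = 5f 00 4f 5e ∥ 1f f9 b2 f8 74.
Inner hash: sum = 95+0+79+94+31+249+178+248+116 = 1090; mod 256 = 66 → 42.

42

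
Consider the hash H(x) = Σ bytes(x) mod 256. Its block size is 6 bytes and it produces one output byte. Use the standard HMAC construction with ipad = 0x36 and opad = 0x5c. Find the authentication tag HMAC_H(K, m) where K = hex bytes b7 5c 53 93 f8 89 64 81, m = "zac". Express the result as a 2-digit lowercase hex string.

84

Key hex bytes b7 5c 53 93 f8 89 64 81 is 8 bytes > B = 6, so hash it first: H(key) = 5f, then zero-pad to 6 bytes: K' = 5f 00 00 00 00 00.
K' ⊕ ipad = 69 36 36 36 36 36.  K' ⊕ opad = 03 5c 5c 5c 5c 5c.
Inner input = (K'⊕ipad) ∥ m = 69 36 36 36 36 36 ∥ 7a 61 63.
Inner hash: sum = 105+54+54+54+54+54+122+97+99 = 693; mod 256 = 181 → b5.
Outer input = (K'⊕opad) ∥ inner = 03 5c 5c 5c 5c 5c ∥ b5.
Outer hash (tag): sum = 3+92+92+92+92+92+181 = 644; mod 256 = 132 → 84.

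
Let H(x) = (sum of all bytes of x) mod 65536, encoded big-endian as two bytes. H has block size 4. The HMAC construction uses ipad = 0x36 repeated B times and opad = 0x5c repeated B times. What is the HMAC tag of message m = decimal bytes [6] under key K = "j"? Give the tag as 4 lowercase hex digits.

Key "j" = 6a is 1 byte ≤ B = 4; zero-pad to 4 bytes: K' = 6a 00 00 00.
K' ⊕ ipad = 5c 36 36 36.  K' ⊕ opad = 36 5c 5c 5c.
Inner input = (K'⊕ipad) ∥ m = 5c 36 36 36 ∥ 06.
Inner hash: sum = 92+54+54+54+6 = 260 → 01 04.
Outer input = (K'⊕opad) ∥ inner = 36 5c 5c 5c ∥ 01 04.
Outer hash (tag): sum = 54+92+92+92+1+4 = 335 → 01 4f.

014f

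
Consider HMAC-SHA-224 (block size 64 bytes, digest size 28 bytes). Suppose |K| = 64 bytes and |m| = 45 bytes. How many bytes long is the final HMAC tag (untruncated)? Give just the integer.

28

The tag is one SHA-224 digest: 28 bytes.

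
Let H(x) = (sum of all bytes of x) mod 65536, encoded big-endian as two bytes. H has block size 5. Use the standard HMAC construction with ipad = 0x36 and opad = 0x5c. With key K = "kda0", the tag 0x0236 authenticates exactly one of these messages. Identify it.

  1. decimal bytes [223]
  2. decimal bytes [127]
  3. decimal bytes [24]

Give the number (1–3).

2

Key "kda0" = 6b 64 61 30 is 4 bytes ≤ B = 5; zero-pad to 5 bytes: K' = 6b 64 61 30 00.
K' ⊕ ipad = 5d 52 57 06 36; K' ⊕ opad = 37 38 3d 6c 5c.
m1: inner = H(5d 52 57 06 36 df) = 02 21; tag = H(37 38 3d 6c 5c 02 21) = 0197
m2: inner = H(5d 52 57 06 36 7f) = 01 c1; tag = H(37 38 3d 6c 5c 01 c1) = 0236 ← matches
m3: inner = H(5d 52 57 06 36 18) = 01 5a; tag = H(37 38 3d 6c 5c 01 5a) = 01cf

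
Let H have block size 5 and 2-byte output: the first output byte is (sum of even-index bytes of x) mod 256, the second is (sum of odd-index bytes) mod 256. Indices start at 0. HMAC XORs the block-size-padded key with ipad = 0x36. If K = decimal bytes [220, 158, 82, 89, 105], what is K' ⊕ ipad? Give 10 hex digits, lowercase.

Key decimal bytes [220, 158, 82, 89, 105] = dc 9e 52 59 69 is exactly B = 5 bytes: K' = dc 9e 52 59 69.
XOR each byte with 0x36: dc⊕36=ea, 9e⊕36=a8, 52⊕36=64, 59⊕36=6f, 69⊕36=5f.

eaa8646f5f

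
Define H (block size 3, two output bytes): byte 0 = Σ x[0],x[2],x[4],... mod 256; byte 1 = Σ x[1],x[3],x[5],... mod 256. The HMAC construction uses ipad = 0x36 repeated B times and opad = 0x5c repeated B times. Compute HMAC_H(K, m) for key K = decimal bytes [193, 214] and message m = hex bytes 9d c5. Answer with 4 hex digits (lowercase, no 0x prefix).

767c

Key decimal bytes [193, 214] = c1 d6 is 2 bytes ≤ B = 3; zero-pad to 3 bytes: K' = c1 d6 00.
K' ⊕ ipad = f7 e0 36.  K' ⊕ opad = 9d 8a 5c.
Inner input = (K'⊕ipad) ∥ m = f7 e0 36 ∥ 9d c5.
Inner hash: even-index sum = 498 mod 256 = 242; odd-index sum = 381 mod 256 = 125 → f2 7d.
Outer input = (K'⊕opad) ∥ inner = 9d 8a 5c ∥ f2 7d.
Outer hash (tag): even-index sum = 374 mod 256 = 118; odd-index sum = 380 mod 256 = 124 → 76 7c.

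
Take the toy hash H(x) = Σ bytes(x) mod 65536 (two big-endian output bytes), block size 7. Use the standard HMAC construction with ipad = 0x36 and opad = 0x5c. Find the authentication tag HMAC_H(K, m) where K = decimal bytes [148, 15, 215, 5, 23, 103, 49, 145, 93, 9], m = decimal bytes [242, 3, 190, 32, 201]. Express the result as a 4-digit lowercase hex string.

Key decimal bytes [148, 15, 215, 5, 23, 103, 49, 145, 93, 9] = 94 0f d7 05 17 67 31 91 5d 09 is 10 bytes > B = 7, so hash it first: H(key) = 03 25, then zero-pad to 7 bytes: K' = 03 25 00 00 00 00 00.
K' ⊕ ipad = 35 13 36 36 36 36 36.  K' ⊕ opad = 5f 79 5c 5c 5c 5c 5c.
Inner input = (K'⊕ipad) ∥ m = 35 13 36 36 36 36 36 ∥ f2 03 be 20 c9.
Inner hash: sum = 53+19+54+54+54+54+54+242+3+190+32+201 = 1010 → 03 f2.
Outer input = (K'⊕opad) ∥ inner = 5f 79 5c 5c 5c 5c 5c ∥ 03 f2.
Outer hash (tag): sum = 95+121+92+92+92+92+92+3+242 = 921 → 03 99.

0399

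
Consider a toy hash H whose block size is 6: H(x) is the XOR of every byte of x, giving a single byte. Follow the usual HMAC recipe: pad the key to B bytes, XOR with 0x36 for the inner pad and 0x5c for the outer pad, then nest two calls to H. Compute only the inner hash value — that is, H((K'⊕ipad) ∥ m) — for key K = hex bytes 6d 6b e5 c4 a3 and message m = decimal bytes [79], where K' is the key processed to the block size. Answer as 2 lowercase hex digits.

Key hex bytes 6d 6b e5 c4 a3 is 5 bytes ≤ B = 6; zero-pad to 6 bytes: K' = 6d 6b e5 c4 a3 00.
K' ⊕ ipad = 5b 5d d3 f2 95 36.
Inner input = 5b 5d d3 f2 95 36 ∥ 4f.
Inner hash: XOR 5b⊕5d⊕d3⊕f2⊕95⊕36⊕4f = cb.

cb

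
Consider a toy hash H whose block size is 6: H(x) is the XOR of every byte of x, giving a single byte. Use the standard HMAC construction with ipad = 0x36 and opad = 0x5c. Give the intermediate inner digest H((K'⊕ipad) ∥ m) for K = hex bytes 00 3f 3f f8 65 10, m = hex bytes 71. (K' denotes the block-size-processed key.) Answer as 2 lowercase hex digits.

Key hex bytes 00 3f 3f f8 65 10 is exactly B = 6 bytes: K' = 00 3f 3f f8 65 10.
K' ⊕ ipad = 36 09 09 ce 53 26.
Inner input = 36 09 09 ce 53 26 ∥ 71.
Inner hash: XOR 36⊕09⊕09⊕ce⊕53⊕26⊕71 = fc.

fc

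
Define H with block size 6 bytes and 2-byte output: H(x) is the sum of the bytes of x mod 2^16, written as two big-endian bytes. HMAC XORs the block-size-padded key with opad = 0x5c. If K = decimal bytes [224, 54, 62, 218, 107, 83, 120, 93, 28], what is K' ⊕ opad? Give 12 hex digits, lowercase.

Key decimal bytes [224, 54, 62, 218, 107, 83, 120, 93, 28] = e0 36 3e da 6b 53 78 5d 1c is 9 bytes > B = 6, so hash it first: H(key) = 03 dd, then zero-pad to 6 bytes: K' = 03 dd 00 00 00 00.
XOR each byte with 0x5c: 03⊕5c=5f, dd⊕5c=81, 00⊕5c=5c, 00⊕5c=5c, 00⊕5c=5c, 00⊕5c=5c.

5f815c5c5c5c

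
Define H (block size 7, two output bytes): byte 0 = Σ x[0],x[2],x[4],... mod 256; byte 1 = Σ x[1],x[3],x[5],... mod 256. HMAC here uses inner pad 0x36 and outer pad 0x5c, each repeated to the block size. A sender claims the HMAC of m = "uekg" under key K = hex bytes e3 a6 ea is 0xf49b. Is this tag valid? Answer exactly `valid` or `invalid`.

Key hex bytes e3 a6 ea is 3 bytes ≤ B = 7; zero-pad to 7 bytes: K' = e3 a6 ea 00 00 00 00.
K' ⊕ ipad = d5 90 dc 36 36 36 36; K' ⊕ opad = bf fa b6 5c 5c 5c 5c.
Inner hash: even-index sum = 745 mod 256 = 233; odd-index sum = 476 mod 256 = 220 → e9 dc.
Outer hash (recomputed tag): even-index sum = 777 mod 256 = 9; odd-index sum = 667 mod 256 = 155 → 09 9b.
Recomputed tag = 099b; claimed = f49b → mismatch.

invalid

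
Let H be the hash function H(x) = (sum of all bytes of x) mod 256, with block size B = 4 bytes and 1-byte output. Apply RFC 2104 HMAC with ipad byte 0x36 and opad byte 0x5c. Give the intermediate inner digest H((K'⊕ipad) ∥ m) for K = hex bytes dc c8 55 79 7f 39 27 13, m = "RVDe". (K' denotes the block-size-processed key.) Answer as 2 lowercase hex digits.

Key hex bytes dc c8 55 79 7f 39 27 13 is 8 bytes > B = 4, so hash it first: H(key) = 64, then zero-pad to 4 bytes: K' = 64 00 00 00.
K' ⊕ ipad = 52 36 36 36.
Inner input = 52 36 36 36 ∥ 52 56 44 65.
Inner hash: sum = 82+54+54+54+82+86+68+101 = 581; mod 256 = 69 → 45.

45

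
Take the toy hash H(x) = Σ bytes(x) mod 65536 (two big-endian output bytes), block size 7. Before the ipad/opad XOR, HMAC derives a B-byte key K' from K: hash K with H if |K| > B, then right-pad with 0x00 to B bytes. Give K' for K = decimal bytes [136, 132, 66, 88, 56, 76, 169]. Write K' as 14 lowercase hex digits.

88844258384ca9

Key decimal bytes [136, 132, 66, 88, 56, 76, 169] = 88 84 42 58 38 4c a9 is exactly B = 7 bytes: K' = 88 84 42 58 38 4c a9.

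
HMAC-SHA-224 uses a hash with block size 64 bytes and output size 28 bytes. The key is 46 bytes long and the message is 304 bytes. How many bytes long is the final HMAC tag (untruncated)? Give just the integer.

The tag is one SHA-224 digest: 28 bytes.

28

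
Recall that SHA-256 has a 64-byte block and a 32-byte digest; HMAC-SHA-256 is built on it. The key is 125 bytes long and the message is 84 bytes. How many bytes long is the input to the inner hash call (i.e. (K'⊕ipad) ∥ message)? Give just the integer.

148

Key is 125 > 64 bytes, so it is hashed to 32 bytes then zero-padded to 64: |K'| = 64.
Inner input = (K'⊕ipad) ∥ m → 64 + 84 = 148 bytes.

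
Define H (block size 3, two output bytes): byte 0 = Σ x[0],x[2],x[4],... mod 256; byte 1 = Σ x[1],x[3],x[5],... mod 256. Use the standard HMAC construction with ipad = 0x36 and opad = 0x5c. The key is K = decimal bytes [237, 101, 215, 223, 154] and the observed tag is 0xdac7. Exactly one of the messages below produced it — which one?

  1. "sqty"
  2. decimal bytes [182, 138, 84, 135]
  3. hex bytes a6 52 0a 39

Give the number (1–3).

Key decimal bytes [237, 101, 215, 223, 154] = ed 65 d7 df 9a is 5 bytes > B = 3, so hash it first: H(key) = 5e 44, then zero-pad to 3 bytes: K' = 5e 44 00.
K' ⊕ ipad = 68 72 36; K' ⊕ opad = 02 18 5c.
m1: inner = H(68 72 36 73 71 74 79) = 88 59; tag = H(02 18 5c 88 59) = b7a0
m2: inner = H(68 72 36 b6 8a 54 87) = af 7c; tag = H(02 18 5c af 7c) = dac7 ← matches
m3: inner = H(68 72 36 a6 52 0a 39) = 29 22; tag = H(02 18 5c 29 22) = 8041

2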